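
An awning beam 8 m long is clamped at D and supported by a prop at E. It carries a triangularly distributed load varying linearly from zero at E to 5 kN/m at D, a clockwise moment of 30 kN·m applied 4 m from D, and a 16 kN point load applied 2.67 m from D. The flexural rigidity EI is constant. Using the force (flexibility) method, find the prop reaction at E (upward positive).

R_E = 10.59 kN

Take the reaction at E as the redundant and release it; the primary structure is a cantilever fixed at D.
Primary-structure tip deflection at E by superposition:
  triangular load, peak 5 at the fixed end: w₀L⁴/(30EI) = 682.7/EI
  clockwise couple 30 at a = 4: M₀a(2L − a)/(2EI) = 720/EI
  point load 16 at a = 2.67: Pa²(3L − a)/(6EI) = 405.5/EI
  δ_0 = 1808/EI
Tip deflection under a unit load at E: L³/(3EI) = 170.7/EI.
Compatibility at E: δ_0 − R_E·δ_{EE} = 0, so R_E = 1808/170.7 = 10.59 kN.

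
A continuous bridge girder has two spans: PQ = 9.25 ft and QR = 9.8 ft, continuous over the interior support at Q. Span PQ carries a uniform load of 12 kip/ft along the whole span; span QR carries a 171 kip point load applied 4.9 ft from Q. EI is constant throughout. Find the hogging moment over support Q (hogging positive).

Insert a hinge at Q; M_Q is the redundant, and each span becomes simply supported.
Rotations at Q on the released spans (each span's end-slope, ×1/EI):
  span PQ: UDL 12: wL³/(24EI) = 395.7/EI
  span QR: point load 171 at a = 4.9: Pab(L + b)/(6LEI) = 1026/EI
  relative rotation θ_0 = (395.7 + 1026)/EI = 1422/EI
A unit hogging moment at Q produces rotation L₁/(3EI) + L₂/(3EI) = 6.35/EI.
Slope continuity at Q: θ_0 = M_Q·6.35/EI, so M_Q = 1422/6.35 = 224 kip·ft (hogging).

M_Q = 224 kip·ft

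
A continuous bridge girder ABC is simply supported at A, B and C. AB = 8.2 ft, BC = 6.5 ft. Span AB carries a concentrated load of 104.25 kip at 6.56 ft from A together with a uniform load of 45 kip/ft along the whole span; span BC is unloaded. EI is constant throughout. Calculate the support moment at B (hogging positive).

M_B = 279.6 kip·ft

Take M_B as the redundant. Released structure: two simple spans AB and BC with a hinge at B.
End slopes at the hinge B, treating each span as simply supported:
  span AB: point load 104.25 at a = 6.56: Pab(L + a)/(6LEI) = 336.5/EI
  span AB: UDL 45: wL³/(24EI) = 1034/EI
  relative rotation θ_0 = (1370 + 0)/EI = 1370/EI
A unit hogging moment at B produces rotation L₁/(3EI) + L₂/(3EI) = 4.9/EI.
Slope continuity at B: θ_0 = M_B·4.9/EI, so M_B = 1370/4.9 = 279.6 kip·ft (hogging).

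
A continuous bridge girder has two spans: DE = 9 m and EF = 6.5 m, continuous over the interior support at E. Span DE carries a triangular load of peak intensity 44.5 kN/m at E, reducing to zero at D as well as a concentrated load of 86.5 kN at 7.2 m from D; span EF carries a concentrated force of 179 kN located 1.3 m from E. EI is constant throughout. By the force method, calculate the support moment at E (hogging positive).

M_E = 274.9 kN·m

Take M_E as the redundant. Released structure: two simple spans DE and EF with a hinge at E.
Discontinuity in slope at E on the released structure — sum the simple-span end rotations:
  span DE: triangular load, peak 44.5: w₀L³/(45EI) = 720.9/EI
  span DE: point load 86.5 at a = 7.2: Pab(L + a)/(6LEI) = 336.3/EI
  span EF: point load 179 at a = 1.3: Pab(L + b)/(6LEI) = 363/EI
  relative rotation θ_0 = (1057 + 363)/EI = 1420/EI
A unit hogging moment at E produces rotation L₁/(3EI) + L₂/(3EI) = 5.167/EI.
Slope continuity at E: θ_0 = M_E·5.167/EI, so M_E = 1420/5.167 = 274.9 kN·m (hogging).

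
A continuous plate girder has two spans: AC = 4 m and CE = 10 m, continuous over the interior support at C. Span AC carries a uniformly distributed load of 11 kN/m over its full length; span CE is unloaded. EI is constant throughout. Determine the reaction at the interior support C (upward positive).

Release continuity at C by inserting a hinge; the redundant is the internal moment M_C. The primary structure is two simply-supported spans AC and CE.
End slopes at the hinge C, treating each span as simply supported:
  span AC: UDL 11: wL³/(24EI) = 29.33/EI
  relative rotation θ_0 = (29.33 + 0)/EI = 29.33/EI
A unit hogging moment at C produces rotation L₁/(3EI) + L₂/(3EI) = 4.667/EI.
Slope continuity at C: θ_0 = M_C·4.667/EI, so M_C = 29.33/4.667 = 6.286 kN·m (hogging).
Span AC, ΣM about A with M_C applied at C: R_C^{AC}·4 = 88 + 6.286, so R_C^{AC} = 23.57 kN and R_A = 44 − 23.57 = 20.43 kN.
Span CE, ΣM about E: R_C^{CE}·10 = 0 + 6.286, so R_C^{CE} = 0.6286 kN and R_E = 0 − 0.6286 = -0.6286 kN.
R_C = 23.57 + 0.6286 = 24.2 kN.

R_C = 24.2 kN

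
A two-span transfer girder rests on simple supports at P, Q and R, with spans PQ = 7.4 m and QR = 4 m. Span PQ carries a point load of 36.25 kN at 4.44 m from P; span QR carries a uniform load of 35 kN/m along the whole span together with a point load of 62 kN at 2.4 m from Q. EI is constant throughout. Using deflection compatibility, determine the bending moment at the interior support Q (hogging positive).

Release continuity at Q by inserting a hinge; the redundant is the internal moment M_Q. The primary structure is two simply-supported spans PQ and QR.
End slopes at the hinge Q, treating each span as simply supported:
  span PQ: point load 36.25 at a = 4.44: Pab(L + a)/(6LEI) = 127/EI
  span QR: UDL 35: wL³/(24EI) = 93.33/EI
  span QR: point load 62 at a = 2.4: Pab(L + b)/(6LEI) = 55.55/EI
  relative rotation θ_0 = (127 + 148.9)/EI = 275.9/EI
A unit hogging moment at Q produces rotation L₁/(3EI) + L₂/(3EI) = 3.8/EI.
Compatibility: M_Q·(L₁+L₂)/(3EI) = θ_0, giving M_Q = 72.61 kN·m (hogging).

M_Q = 72.61 kN·m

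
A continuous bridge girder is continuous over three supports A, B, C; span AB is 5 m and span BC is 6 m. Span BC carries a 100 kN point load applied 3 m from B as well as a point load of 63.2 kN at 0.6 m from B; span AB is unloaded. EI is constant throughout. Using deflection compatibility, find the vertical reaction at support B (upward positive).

R_B = 135.9 kN

Take M_B as the redundant. Released structure: two simple spans AB and BC with a hinge at B.
End slopes at the hinge B, treating each span as simply supported:
  span BC: point load 100 at a = 3: Pab(L + b)/(6LEI) = 225/EI
  span BC: point load 63.2 at a = 0.6: Pab(L + b)/(6LEI) = 64.84/EI
  relative rotation θ_0 = (0 + 289.8)/EI = 289.8/EI
A unit hogging moment at B produces rotation L₁/(3EI) + L₂/(3EI) = 3.667/EI.
Compatibility: M_B·(L₁+L₂)/(3EI) = θ_0, giving M_B = 79.05 kN·m (hogging).
Span AB, ΣM about A with M_B applied at B: R_B^{AB}·5 = 0 + 79.05, so R_B^{AB} = 15.81 kN and R_A = 0 − 15.81 = -15.81 kN.
Span BC, ΣM about C: R_B^{BC}·6 = 641.3 + 79.05, so R_B^{BC} = 120.1 kN and R_C = 163.2 − 120.1 = 43.15 kN.
R_B = 15.81 + 120.1 = 135.9 kN.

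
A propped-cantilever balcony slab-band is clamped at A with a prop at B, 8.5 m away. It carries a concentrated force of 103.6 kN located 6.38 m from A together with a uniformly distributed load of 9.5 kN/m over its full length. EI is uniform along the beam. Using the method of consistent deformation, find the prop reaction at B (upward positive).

Remove the prop at B; the released (primary) structure is a cantilever built in at A.
Free-end deflection of the primary structure under the applied loading (downward +):
  point load 103.6 at a = 6.38: Pa²(3L − a)/(6EI) = 13438/EI
  UDL 9.5: wL⁴/(8EI) = 6199/EI
  δ_0 = 19637/EI
Tip deflection under a unit load at B: L³/(3EI) = 204.7/EI.
The prop prevents deflection at B: R_B = δ_0/δ_{BB} = 19637/204.7 = 95.93 kN.

R_B = 95.93 kN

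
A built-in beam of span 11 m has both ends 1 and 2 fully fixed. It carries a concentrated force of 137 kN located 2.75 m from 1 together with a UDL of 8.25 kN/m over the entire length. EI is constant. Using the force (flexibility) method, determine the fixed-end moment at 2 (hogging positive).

M_2 = 153.8 kN·m

Take the two fixed-end moments M_1, M_2 as redundants; the released structure is the simple span 12.
On the primary (simply-supported) span, the end slopes from the loading are:
  at 1: point load 137 at a = 2.75: Pab(L + b)/(6LEI) = 906.6/EI
  at 2: point load 137 at a = 2.75: Pab(L + a)/(6LEI) = 647.5/EI
  at 1: UDL 8.25: wL³/(24EI) = 457.5/EI
  at 2: UDL 8.25: wL³/(24EI) = 457.5/EI
  θ_10 = 1364/EI,  θ_20 = 1105/EI
Flexibility coefficients: a unit moment at one end gives L/(3EI) there and L/(6EI) at the far end, so f₁₁ = f₂₂ = 3.667/EI and f₁₂ = f₂₁ = 1.833/EI.
Compatibility — zero rotation at each built-in end:
  3.667 M_1 + 1.833 M_2 = 1364
  1.833 M_1 + 3.667 M_2 = 1105
Solving the pair gives M_1 = 295.1 kN·m and M_2 = 153.8 kN·m (hogging).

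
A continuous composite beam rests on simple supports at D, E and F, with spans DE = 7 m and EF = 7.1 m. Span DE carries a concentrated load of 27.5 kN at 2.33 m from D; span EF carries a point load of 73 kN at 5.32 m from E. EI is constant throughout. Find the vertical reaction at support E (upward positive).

Insert a hinge at E; M_E is the redundant, and each span becomes simply supported.
Rotations at E on the released spans (each span's end-slope, ×1/EI):
  span DE: point load 27.5 at a = 2.33: Pab(L + a)/(6LEI) = 66.47/EI
  span EF: point load 73 at a = 5.32: Pab(L + b)/(6LEI) = 144.1/EI
  relative rotation θ_0 = (66.47 + 144.1)/EI = 210.6/EI
A unit hogging moment at E produces rotation L₁/(3EI) + L₂/(3EI) = 4.7/EI.
Slope continuity at E: θ_0 = M_E·4.7/EI, so M_E = 210.6/4.7 = 44.8 kN·m (hogging).
Span DE, ΣM about D with M_E applied at E: R_E^{DE}·7 = 64.08 + 44.8, so R_E^{DE} = 15.55 kN and R_D = 27.5 − 15.55 = 11.95 kN.
Span EF, ΣM about F: R_E^{EF}·7.1 = 129.9 + 44.8, so R_E^{EF} = 24.61 kN and R_F = 73 − 24.61 = 48.39 kN.
R_E = 15.55 + 24.61 = 40.17 kN.

R_E = 40.17 kN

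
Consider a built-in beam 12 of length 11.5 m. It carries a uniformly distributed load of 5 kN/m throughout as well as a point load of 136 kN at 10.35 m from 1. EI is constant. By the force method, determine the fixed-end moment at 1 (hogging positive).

Take the two fixed-end moments M_1, M_2 as redundants; the released structure is the simple span 12.
End rotations of the released simple span under the applied load (×1/EI):
  at 1: UDL 5: wL³/(24EI) = 316.8/EI
  at 2: UDL 5: wL³/(24EI) = 316.8/EI
  at 1: point load 136 at a = 10.35: Pab(L + b)/(6LEI) = 296.8/EI
  at 2: point load 136 at a = 10.35: Pab(L + a)/(6LEI) = 512.6/EI
  θ_10 = 613.6/EI,  θ_20 = 829.4/EI
Flexibility coefficients: a unit moment at one end gives L/(3EI) there and L/(6EI) at the far end, so f₁₁ = f₂₂ = 3.833/EI and f₁₂ = f₂₁ = 1.917/EI.
Compatibility — zero rotation at each built-in end:
  3.833 M_1 + 1.917 M_2 = 613.6
  1.917 M_1 + 3.833 M_2 = 829.4
Solving the pair gives M_1 = 69.18 kN·m and M_2 = 181.8 kN·m (hogging).

M_1 = 69.18 kN·m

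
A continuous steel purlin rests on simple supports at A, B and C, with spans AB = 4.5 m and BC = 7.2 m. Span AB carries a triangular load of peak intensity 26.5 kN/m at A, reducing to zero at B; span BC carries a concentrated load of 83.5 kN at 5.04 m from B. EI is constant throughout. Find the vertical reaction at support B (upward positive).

R_B = 67.51 kN

Take M_B as the redundant. Released structure: two simple spans AB and BC with a hinge at B.
End slopes at the hinge B, treating each span as simply supported:
  span AB: triangular load, peak 26.5: 7w₀L³/(360EI) = 46.95/EI
  span BC: point load 83.5 at a = 5.04: Pab(L + b)/(6LEI) = 197/EI
  relative rotation θ_0 = (46.95 + 197)/EI = 243.9/EI
A unit hogging moment at B produces rotation L₁/(3EI) + L₂/(3EI) = 3.9/EI.
Slope continuity at B: θ_0 = M_B·3.9/EI, so M_B = 243.9/3.9 = 62.54 kN·m (hogging).
Span AB, ΣM about A with M_B applied at B: R_B^{AB}·4.5 = 89.44 + 62.54, so R_B^{AB} = 33.77 kN and R_A = 59.62 − 33.77 = 25.85 kN.
Span BC, ΣM about C: R_B^{BC}·7.2 = 180.4 + 62.54, so R_B^{BC} = 33.74 kN and R_C = 83.5 − 33.74 = 49.76 kN.
R_B = 33.77 + 33.74 = 67.51 kN.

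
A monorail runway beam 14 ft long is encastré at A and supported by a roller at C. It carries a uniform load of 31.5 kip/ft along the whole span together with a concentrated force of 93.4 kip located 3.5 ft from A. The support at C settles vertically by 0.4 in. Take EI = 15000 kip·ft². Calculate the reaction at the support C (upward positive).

R_C = 172.9 kip

Take the reaction at C as the redundant and release it; the primary structure is a cantilever fixed at A.
Downward deflection at the released point C due to the loads:
  UDL 31.5: wL⁴/(8EI) = 151263/EI
  point load 93.4 at a = 3.5: Pa²(3L − a)/(6EI) = 7342/EI
  δ_0 = 158605/EI
Tip deflection under a unit load at C: L³/(3EI) = 914.7/EI.
With EI = 15000 kip·ft²: δ_0 = 10.574 ft and δ_{CC} = 0.060978 ft/kip.
Compatibility — the beam at C must follow the support down by 0.03333 ft: δ_0 − R_C·δ_{CC} = 0.03333, so R_C = (10.574 − 0.03333)/0.060978 = 172.9 kip.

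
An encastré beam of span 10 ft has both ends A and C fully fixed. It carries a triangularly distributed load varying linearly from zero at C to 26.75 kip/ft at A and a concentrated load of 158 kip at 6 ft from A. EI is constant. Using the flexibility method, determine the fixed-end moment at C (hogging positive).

M_C = 316.7 kip·ft

Release both end moments; the primary structure is a simply-supported span AC with redundants M_A and M_C.
End rotations of the released simple span under the applied load (×1/EI):
  at A: triangular load, peak 26.75: w₀L³/(45EI) = 594.4/EI
  at C: triangular load, peak 26.75: 7w₀L³/(360EI) = 520.1/EI
  at A: point load 158 at a = 6: Pab(L + b)/(6LEI) = 884.8/EI
  at C: point load 158 at a = 6: Pab(L + a)/(6LEI) = 1011/EI
  θ_A0 = 1479/EI,  θ_C0 = 1531/EI
Flexibility coefficients: a unit moment at one end gives L/(3EI) there and L/(6EI) at the far end, so f₁₁ = f₂₂ = 3.333/EI and f₁₂ = f₂₁ = 1.667/EI.
Compatibility — zero rotation at each built-in end:
  3.333 M_A + 1.667 M_C = 1479
  1.667 M_A + 3.333 M_C = 1531
Solving the pair gives M_A = 285.4 kip·ft and M_C = 316.7 kip·ft (hogging).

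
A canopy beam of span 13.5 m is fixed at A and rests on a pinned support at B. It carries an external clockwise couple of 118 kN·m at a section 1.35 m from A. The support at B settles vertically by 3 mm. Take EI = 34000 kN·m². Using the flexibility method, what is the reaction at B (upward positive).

Choose R_B as the redundant. The primary structure is the cantilever fixed at A.
Downward deflection at the released point B due to the loads:
  clockwise couple 118 at a = 1.35: M₀a(2L − a)/(2EI) = 2043/EI
Flexibility coefficient — unit upward force at B: δ_{BB} = L³/(3EI) = 820.1/EI.
With EI = 34000 kN·m²: δ_0 = 0.060089 m and δ_{BB} = 0.024121 m/kN.
Compatibility — the beam at B must follow the support down by 0.003 m: δ_0 − R_B·δ_{BB} = 0.003, so R_B = (0.060089 − 0.003)/0.024121 = 2.367 kN.

R_B = 2.367 kN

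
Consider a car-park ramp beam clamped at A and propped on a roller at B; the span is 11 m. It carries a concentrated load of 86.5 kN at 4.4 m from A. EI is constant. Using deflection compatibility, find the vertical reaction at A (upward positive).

R_A = 68.51 kN

Take the reaction at B as the redundant and release it; the primary structure is a cantilever fixed at A.
Free-end deflection of the primary structure under the applied loading (downward +):
  point load 86.5 at a = 4.4: Pa²(3L − a)/(6EI) = 7982/EI
Flexibility coefficient — unit upward force at B: δ_{BB} = L³/(3EI) = 443.7/EI.
Compatibility at B: δ_0 − R_B·δ_{BB} = 0, so R_B = 7982/443.7 = 17.99 kN.
Vertical equilibrium: R_A = ΣP − R_B = 86.5 − 17.99 = 68.51 kN.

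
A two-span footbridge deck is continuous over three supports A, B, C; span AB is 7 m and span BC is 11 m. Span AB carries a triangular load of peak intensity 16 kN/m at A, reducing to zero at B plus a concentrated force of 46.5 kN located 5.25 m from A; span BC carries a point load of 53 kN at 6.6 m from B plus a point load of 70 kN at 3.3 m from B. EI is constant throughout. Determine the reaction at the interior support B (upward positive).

R_B = 166.4 kN

Release continuity at B by inserting a hinge; the redundant is the internal moment M_B. The primary structure is two simply-supported spans AB and BC.
Discontinuity in slope at B on the released structure — sum the simple-span end rotations:
  span AB: triangular load, peak 16: 7w₀L³/(360EI) = 106.7/EI
  span AB: point load 46.5 at a = 5.25: Pab(L + a)/(6LEI) = 124.6/EI
  span BC: point load 53 at a = 6.6: Pab(L + b)/(6LEI) = 359.1/EI
  span BC: point load 70 at a = 3.3: Pab(L + b)/(6LEI) = 504/EI
  relative rotation θ_0 = (231.3 + 863.1)/EI = 1094/EI
A unit hogging moment at B produces rotation L₁/(3EI) + L₂/(3EI) = 6/EI.
Slope continuity at B: θ_0 = M_B·6/EI, so M_B = 1094/6 = 182.4 kN·m (hogging).
Span AB, ΣM about A with M_B applied at B: R_B^{AB}·7 = 374.8 + 182.4, so R_B^{AB} = 79.6 kN and R_A = 102.5 − 79.6 = 22.9 kN.
Span BC, ΣM about C: R_B^{BC}·11 = 772.2 + 182.4, so R_B^{BC} = 86.78 kN and R_C = 123 − 86.78 = 36.22 kN.
R_B = 79.6 + 86.78 = 166.4 kN.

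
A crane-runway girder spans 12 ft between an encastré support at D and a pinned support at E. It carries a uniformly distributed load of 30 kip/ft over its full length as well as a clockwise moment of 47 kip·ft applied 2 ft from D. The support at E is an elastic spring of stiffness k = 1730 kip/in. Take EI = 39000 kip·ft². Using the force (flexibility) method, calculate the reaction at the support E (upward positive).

Release the roller at E. Primary structure: cantilever fixed at D.
Primary-structure tip deflection at E by superposition:
  UDL 30: wL⁴/(8EI) = 77760/EI
  clockwise couple 47 at a = 2: M₀a(2L − a)/(2EI) = 1034/EI
  δ_0 = 78794/EI
Flexibility coefficient — unit upward force at E: δ_{EE} = L³/(3EI) = 576/EI.
With EI = 39000 kip·ft²: δ_0 = 2.0204 ft and δ_{EE} = 0.014769 ft/kip.
Compatibility — the spring shortens by R_E/k under the reaction it provides: δ_0 − R_E·δ_{EE} = R_E/k. With 1/k = 1/(1730×12) ft/kip = 0.000048 ft/kip, R_E = δ_0 / (δ_{EE} + 1/k) = 2.0204 / (0.014769 + 0.000048) = 136.4 kip.

R_E = 136.4 kip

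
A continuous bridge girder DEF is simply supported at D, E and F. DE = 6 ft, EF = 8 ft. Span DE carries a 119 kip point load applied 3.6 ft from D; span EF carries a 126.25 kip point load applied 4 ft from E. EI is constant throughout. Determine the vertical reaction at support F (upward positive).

Release continuity at E by inserting a hinge; the redundant is the internal moment M_E. The primary structure is two simply-supported spans DE and EF.
End slopes at the hinge E, treating each span as simply supported:
  span DE: point load 119 at a = 3.6: Pab(L + a)/(6LEI) = 274.2/EI
  span EF: point load 126.25 at a = 4: Pab(L + b)/(6LEI) = 505/EI
  relative rotation θ_0 = (274.2 + 505)/EI = 779.2/EI
A unit hogging moment at E produces rotation L₁/(3EI) + L₂/(3EI) = 4.667/EI.
Compatibility: M_E·(L₁+L₂)/(3EI) = θ_0, giving M_E = 167 kip·ft (hogging).
Span EF, ΣM about F: R_E^{EF}·8 = 505 + 167, so R_E^{EF} = 84 kip and R_F = 126.2 − 84 = 42.25 kip.

R_F = 42.25 kip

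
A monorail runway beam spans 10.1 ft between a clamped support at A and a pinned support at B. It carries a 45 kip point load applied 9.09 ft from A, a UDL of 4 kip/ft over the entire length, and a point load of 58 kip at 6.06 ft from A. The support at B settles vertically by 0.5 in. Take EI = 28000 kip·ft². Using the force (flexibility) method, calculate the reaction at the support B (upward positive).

Remove the prop at B; the released (primary) structure is a cantilever built in at A.
Deflection at B on the released cantilever, summing each load's contribution:
  point load 45 at a = 9.09: Pa²(3L − a)/(6EI) = 13144/EI
  UDL 4: wL⁴/(8EI) = 5203/EI
  point load 58 at a = 6.06: Pa²(3L − a)/(6EI) = 8605/EI
  δ_0 = 26952/EI
Flexibility coefficient — unit upward force at B: δ_{BB} = L³/(3EI) = 343.4/EI.
With EI = 28000 kip·ft²: δ_0 = 0.96258 ft and δ_{BB} = 0.012265 ft/kip.
Compatibility — the beam at B must follow the support down by 0.04167 ft: δ_0 − R_B·δ_{BB} = 0.04167, so R_B = (0.96258 − 0.04167)/0.012265 = 75.08 kip.

R_B = 75.08 kip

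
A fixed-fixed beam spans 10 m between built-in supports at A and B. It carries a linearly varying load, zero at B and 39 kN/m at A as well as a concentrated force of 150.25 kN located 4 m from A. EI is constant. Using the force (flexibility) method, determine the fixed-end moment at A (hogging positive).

Take the two fixed-end moments M_A, M_B as redundants; the released structure is the simple span AB.
On the primary (simply-supported) span, the end slopes from the loading are:
  at A: triangular load, peak 39: w₀L³/(45EI) = 866.7/EI
  at B: triangular load, peak 39: 7w₀L³/(360EI) = 758.3/EI
  at A: point load 150.25 at a = 4: Pab(L + b)/(6LEI) = 961.6/EI
  at B: point load 150.25 at a = 4: Pab(L + a)/(6LEI) = 841.4/EI
  θ_A0 = 1828/EI,  θ_B0 = 1600/EI
Flexibility coefficients: a unit moment at one end gives L/(3EI) there and L/(6EI) at the far end, so f₁₁ = f₂₂ = 3.333/EI and f₁₂ = f₂₁ = 1.667/EI.
Compatibility — zero rotation at each built-in end:
  3.333 M_A + 1.667 M_B = 1828
  1.667 M_A + 3.333 M_B = 1600
Solving the pair gives M_A = 411.4 kN·m and M_B = 274.2 kN·m (hogging).

M_A = 411.4 kN·m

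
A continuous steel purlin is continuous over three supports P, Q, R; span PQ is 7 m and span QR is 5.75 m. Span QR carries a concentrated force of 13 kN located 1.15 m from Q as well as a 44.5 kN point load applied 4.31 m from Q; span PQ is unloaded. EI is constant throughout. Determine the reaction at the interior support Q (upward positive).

Take M_Q as the redundant. Released structure: two simple spans PQ and QR with a hinge at Q.
End slopes at the hinge Q, treating each span as simply supported:
  span QR: point load 13 at a = 1.15: Pab(L + b)/(6LEI) = 20.63/EI
  span QR: point load 44.5 at a = 4.31: Pab(L + b)/(6LEI) = 57.56/EI
  relative rotation θ_0 = (0 + 78.19)/EI = 78.19/EI
A unit hogging moment at Q produces rotation L₁/(3EI) + L₂/(3EI) = 4.25/EI.
Compatibility: M_Q·(L₁+L₂)/(3EI) = θ_0, giving M_Q = 18.4 kN·m (hogging).
Span PQ, ΣM about P with M_Q applied at Q: R_Q^{PQ}·7 = 0 + 18.4, so R_Q^{PQ} = 2.628 kN and R_P = 0 − 2.628 = -2.628 kN.
Span QR, ΣM about R: R_Q^{QR}·5.75 = 123.9 + 18.4, so R_Q^{QR} = 24.74 kN and R_R = 57.5 − 24.74 = 32.76 kN.
R_Q = 2.628 + 24.74 = 27.37 kN.

R_Q = 27.37 kN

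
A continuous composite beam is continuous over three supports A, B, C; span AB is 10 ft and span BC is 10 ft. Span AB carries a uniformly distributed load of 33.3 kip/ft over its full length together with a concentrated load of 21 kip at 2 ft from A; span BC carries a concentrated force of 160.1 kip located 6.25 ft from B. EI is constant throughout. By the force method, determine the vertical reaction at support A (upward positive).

Take M_B as the redundant. Released structure: two simple spans AB and BC with a hinge at B.
End slopes at the hinge B, treating each span as simply supported:
  span AB: UDL 33.3: wL³/(24EI) = 1388/EI
  span AB: point load 21 at a = 2: Pab(L + a)/(6LEI) = 67.2/EI
  span BC: point load 160.1 at a = 6.25: Pab(L + b)/(6LEI) = 859.9/EI
  relative rotation θ_0 = (1455 + 859.9)/EI = 2315/EI
A unit hogging moment at B produces rotation L₁/(3EI) + L₂/(3EI) = 6.667/EI.
Slope continuity at B: θ_0 = M_B·6.667/EI, so M_B = 2315/6.667 = 347.2 kip·ft (hogging).
Span AB, ΣM about A with M_B applied at B: R_B^{AB}·10 = 1707 + 347.2, so R_B^{AB} = 205.4 kip and R_A = 354 − 205.4 = 148.6 kip.

R_A = 148.6 kip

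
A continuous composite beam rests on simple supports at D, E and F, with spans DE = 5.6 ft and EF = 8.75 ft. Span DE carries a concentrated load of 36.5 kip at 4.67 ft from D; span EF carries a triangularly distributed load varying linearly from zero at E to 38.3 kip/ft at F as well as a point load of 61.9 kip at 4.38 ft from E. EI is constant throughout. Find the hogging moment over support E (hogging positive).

M_E = 176.3 kip·ft

Release continuity at E by inserting a hinge; the redundant is the internal moment M_E. The primary structure is two simply-supported spans DE and EF.
Discontinuity in slope at E on the released structure — sum the simple-span end rotations:
  span DE: point load 36.5 at a = 4.67: Pab(L + a)/(6LEI) = 48.45/EI
  span EF: triangular load, peak 38.3: 7w₀L³/(360EI) = 498.9/EI
  span EF: point load 61.9 at a = 4.38: Pab(L + b)/(6LEI) = 296.1/EI
  relative rotation θ_0 = (48.45 + 795)/EI = 843.4/EI
A unit hogging moment at E produces rotation L₁/(3EI) + L₂/(3EI) = 4.783/EI.
Slope continuity at E: θ_0 = M_E·4.783/EI, so M_E = 843.4/4.783 = 176.3 kip·ft (hogging).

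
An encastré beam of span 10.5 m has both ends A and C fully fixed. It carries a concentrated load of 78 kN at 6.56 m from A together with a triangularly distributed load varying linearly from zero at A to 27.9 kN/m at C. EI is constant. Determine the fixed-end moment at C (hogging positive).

Take the two fixed-end moments M_A, M_C as redundants; the released structure is the simple span AC.
End rotations of the released simple span under the applied load (×1/EI):
  at A: point load 78 at a = 6.56: Pab(L + b)/(6LEI) = 462.1/EI
  at C: point load 78 at a = 6.56: Pab(L + a)/(6LEI) = 545.9/EI
  at A: triangular load, peak 27.9: 7w₀L³/(360EI) = 628/EI
  at C: triangular load, peak 27.9: w₀L³/(45EI) = 717.7/EI
  θ_A0 = 1090/EI,  θ_C0 = 1264/EI
Flexibility coefficients: a unit moment at one end gives L/(3EI) there and L/(6EI) at the far end, so f₁₁ = f₂₂ = 3.5/EI and f₁₂ = f₂₁ = 1.75/EI.
Compatibility — zero rotation at each built-in end:
  3.5 M_A + 1.75 M_C = 1090
  1.75 M_A + 3.5 M_C = 1264
Solving the pair gives M_A = 174.6 kN·m and M_C = 273.8 kN·m (hogging).

M_C = 273.8 kN·m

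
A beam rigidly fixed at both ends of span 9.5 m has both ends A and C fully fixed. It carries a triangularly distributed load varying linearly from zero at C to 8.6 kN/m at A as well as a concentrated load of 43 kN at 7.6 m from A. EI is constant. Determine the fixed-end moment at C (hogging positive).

Release both end moments; the primary structure is a simply-supported span AC with redundants M_A and M_C.
Simple-span end rotations at A and C under the given loads:
  at A: triangular load, peak 8.6: w₀L³/(45EI) = 163.9/EI
  at C: triangular load, peak 8.6: 7w₀L³/(360EI) = 143.4/EI
  at A: point load 43 at a = 7.6: Pab(L + b)/(6LEI) = 124.2/EI
  at C: point load 43 at a = 7.6: Pab(L + a)/(6LEI) = 186.3/EI
  θ_A0 = 288/EI,  θ_C0 = 329.6/EI
Flexibility coefficients: a unit moment at one end gives L/(3EI) there and L/(6EI) at the far end, so f₁₁ = f₂₂ = 3.167/EI and f₁₂ = f₂₁ = 1.583/EI.
Compatibility — zero rotation at each built-in end:
  3.167 M_A + 1.583 M_C = 288
  1.583 M_A + 3.167 M_C = 329.6
Solving the pair gives M_A = 51.88 kN·m and M_C = 78.16 kN·m (hogging).

M_C = 78.16 kN·m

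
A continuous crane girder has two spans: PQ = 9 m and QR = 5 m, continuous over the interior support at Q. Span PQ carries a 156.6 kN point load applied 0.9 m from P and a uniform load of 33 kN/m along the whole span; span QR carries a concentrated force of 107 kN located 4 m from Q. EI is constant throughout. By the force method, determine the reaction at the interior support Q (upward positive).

Take M_Q as the redundant. Released structure: two simple spans PQ and QR with a hinge at Q.
Discontinuity in slope at Q on the released structure — sum the simple-span end rotations:
  span PQ: point load 156.6 at a = 0.9: Pab(L + a)/(6LEI) = 209.3/EI
  span PQ: UDL 33: wL³/(24EI) = 1002/EI
  span QR: point load 107 at a = 4: Pab(L + b)/(6LEI) = 85.6/EI
  relative rotation θ_0 = (1212 + 85.6)/EI = 1297/EI
A unit hogging moment at Q produces rotation L₁/(3EI) + L₂/(3EI) = 4.667/EI.
Slope continuity at Q: θ_0 = M_Q·4.667/EI, so M_Q = 1297/4.667 = 278 kN·m (hogging).
Span PQ, ΣM about P with M_Q applied at Q: R_Q^{PQ}·9 = 1477 + 278, so R_Q^{PQ} = 195 kN and R_P = 453.6 − 195 = 258.6 kN.
Span QR, ΣM about R: R_Q^{QR}·5 = 107 + 278, so R_Q^{QR} = 77 kN and R_R = 107 − 77 = 30 kN.
R_Q = 195 + 77 = 272 kN.

R_Q = 272 kN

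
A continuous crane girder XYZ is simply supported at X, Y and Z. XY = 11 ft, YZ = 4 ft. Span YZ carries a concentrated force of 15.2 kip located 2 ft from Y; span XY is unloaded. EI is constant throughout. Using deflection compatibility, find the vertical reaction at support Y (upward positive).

R_Y = 8.636 kip

Insert a hinge at Y; M_Y is the redundant, and each span becomes simply supported.
Rotations at Y on the released spans (each span's end-slope, ×1/EI):
  span YZ: point load 15.2 at a = 2: Pab(L + b)/(6LEI) = 15.2/EI
  relative rotation θ_0 = (0 + 15.2)/EI = 15.2/EI
A unit hogging moment at Y produces rotation L₁/(3EI) + L₂/(3EI) = 5/EI.
Slope continuity at Y: θ_0 = M_Y·5/EI, so M_Y = 15.2/5 = 3.04 kip·ft (hogging).
Span XY, ΣM about X with M_Y applied at Y: R_Y^{XY}·11 = 0 + 3.04, so R_Y^{XY} = 0.2764 kip and R_X = 0 − 0.2764 = -0.2764 kip.
Span YZ, ΣM about Z: R_Y^{YZ}·4 = 30.4 + 3.04, so R_Y^{YZ} = 8.36 kip and R_Z = 15.2 − 8.36 = 6.84 kip.
R_Y = 0.2764 + 8.36 = 8.636 kip.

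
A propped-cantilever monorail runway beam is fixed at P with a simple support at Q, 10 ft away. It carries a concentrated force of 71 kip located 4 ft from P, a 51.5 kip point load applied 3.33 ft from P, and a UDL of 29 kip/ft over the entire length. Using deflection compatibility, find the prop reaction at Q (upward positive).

Choose R_Q as the redundant. The primary structure is the cantilever fixed at P.
Free-end deflection of the primary structure under the applied loading (downward +):
  point load 71 at a = 4: Pa²(3L − a)/(6EI) = 4923/EI
  point load 51.5 at a = 3.33: Pa²(3L − a)/(6EI) = 2538/EI
  UDL 29: wL⁴/(8EI) = 36250/EI
  δ_0 = 43711/EI
Tip deflection under a unit load at Q: L³/(3EI) = 333.3/EI.
The prop prevents deflection at Q: R_Q = δ_0/δ_{QQ} = 43711/333.3 = 131.1 kip.

R_Q = 131.1 kip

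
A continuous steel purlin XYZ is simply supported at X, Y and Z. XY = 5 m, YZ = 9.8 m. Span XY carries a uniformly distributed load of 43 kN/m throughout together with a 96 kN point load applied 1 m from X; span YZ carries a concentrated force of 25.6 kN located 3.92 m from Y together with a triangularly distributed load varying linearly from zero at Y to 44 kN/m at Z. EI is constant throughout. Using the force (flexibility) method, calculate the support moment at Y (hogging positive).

M_Y = 256.1 kN·m

Release continuity at Y by inserting a hinge; the redundant is the internal moment M_Y. The primary structure is two simply-supported spans XY and YZ.
Discontinuity in slope at Y on the released structure — sum the simple-span end rotations:
  span XY: UDL 43: wL³/(24EI) = 224/EI
  span XY: point load 96 at a = 1: Pab(L + a)/(6LEI) = 76.8/EI
  span YZ: point load 25.6 at a = 3.92: Pab(L + b)/(6LEI) = 157.4/EI
  span YZ: triangular load, peak 44: 7w₀L³/(360EI) = 805.2/EI
  relative rotation θ_0 = (300.8 + 962.6)/EI = 1263/EI
A unit hogging moment at Y produces rotation L₁/(3EI) + L₂/(3EI) = 4.933/EI.
Compatibility: M_Y·(L₁+L₂)/(3EI) = θ_0, giving M_Y = 256.1 kN·m (hogging).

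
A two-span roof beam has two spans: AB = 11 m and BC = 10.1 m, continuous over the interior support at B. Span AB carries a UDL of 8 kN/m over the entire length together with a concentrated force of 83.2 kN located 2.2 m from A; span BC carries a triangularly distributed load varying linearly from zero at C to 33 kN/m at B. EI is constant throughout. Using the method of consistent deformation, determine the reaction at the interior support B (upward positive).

R_B = 212.8 kN

Take M_B as the redundant. Released structure: two simple spans AB and BC with a hinge at B.
End slopes at the hinge B, treating each span as simply supported:
  span AB: UDL 8: wL³/(24EI) = 443.7/EI
  span AB: point load 83.2 at a = 2.2: Pab(L + a)/(6LEI) = 322.2/EI
  span BC: triangular load, peak 33: w₀L³/(45EI) = 755.6/EI
  relative rotation θ_0 = (765.8 + 755.6)/EI = 1521/EI
A unit hogging moment at B produces rotation L₁/(3EI) + L₂/(3EI) = 7.033/EI.
Slope continuity at B: θ_0 = M_B·7.033/EI, so M_B = 1521/7.033 = 216.3 kN·m (hogging).
Span AB, ΣM about A with M_B applied at B: R_B^{AB}·11 = 667 + 216.3, so R_B^{AB} = 80.3 kN and R_A = 171.2 − 80.3 = 90.9 kN.
Span BC, ΣM about C: R_B^{BC}·10.1 = 1122 + 216.3, so R_B^{BC} = 132.5 kN and R_C = 166.7 − 132.5 = 34.13 kN.
R_B = 80.3 + 132.5 = 212.8 kN.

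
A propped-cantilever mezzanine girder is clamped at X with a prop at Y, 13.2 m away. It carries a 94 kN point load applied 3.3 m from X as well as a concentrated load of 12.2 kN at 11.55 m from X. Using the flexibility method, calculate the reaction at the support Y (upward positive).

Remove the prop at Y; the released (primary) structure is a cantilever built in at X.
Downward deflection at the released point Y due to the loads:
  point load 94 at a = 3.3: Pa²(3L − a)/(6EI) = 6193/EI
  point load 12.2 at a = 11.55: Pa²(3L − a)/(6EI) = 7609/EI
  δ_0 = 13802/EI
Flexibility coefficient — unit upward force at Y: δ_{YY} = L³/(3EI) = 766.7/EI.
The prop prevents deflection at Y: R_Y = δ_0/δ_{YY} = 13802/766.7 = 18 kN.

R_Y = 18 kN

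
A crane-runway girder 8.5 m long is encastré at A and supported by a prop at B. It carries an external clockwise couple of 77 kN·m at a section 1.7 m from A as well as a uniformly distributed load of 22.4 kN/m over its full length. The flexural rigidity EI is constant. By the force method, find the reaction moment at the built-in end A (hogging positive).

Release the roller at B. Primary structure: cantilever fixed at A.
Deflection at B on the released cantilever, summing each load's contribution:
  clockwise couple 77 at a = 1.7: M₀a(2L − a)/(2EI) = 1001/EI
  UDL 22.4: wL⁴/(8EI) = 14616/EI
  δ_0 = 15618/EI
Flexibility coefficient — unit upward force at B: δ_{BB} = L³/(3EI) = 204.7/EI.
The prop prevents deflection at B: R_B = δ_0/δ_{BB} = 15618/204.7 = 76.29 kN.
Moment equilibrium about A: M_A = Σ(load moments about A) − R_B·L = 886.2 − 76.29×8.5 = 237.7 kN·m.

M_A = 237.7 kN·m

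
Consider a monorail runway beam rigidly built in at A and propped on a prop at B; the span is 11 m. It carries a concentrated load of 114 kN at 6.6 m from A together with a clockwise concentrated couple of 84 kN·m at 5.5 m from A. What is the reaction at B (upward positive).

Remove the prop at B; the released (primary) structure is a cantilever built in at A.
Downward deflection at the released point B due to the loads:
  point load 114 at a = 6.6: Pa²(3L − a)/(6EI) = 21850/EI
  clockwise couple 84 at a = 5.5: M₀a(2L − a)/(2EI) = 3812/EI
  δ_0 = 25661/EI
Flexibility coefficient — unit upward force at B: δ_{BB} = L³/(3EI) = 443.7/EI.
Compatibility at B: δ_0 − R_B·δ_{BB} = 0, so R_B = 25661/443.7 = 57.84 kN.

R_B = 57.84 kN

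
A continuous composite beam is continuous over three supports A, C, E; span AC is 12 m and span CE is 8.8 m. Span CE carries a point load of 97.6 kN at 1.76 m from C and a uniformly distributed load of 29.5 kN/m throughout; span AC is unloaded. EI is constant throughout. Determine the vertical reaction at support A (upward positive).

Take M_C as the redundant. Released structure: two simple spans AC and CE with a hinge at C.
Discontinuity in slope at C on the released structure — sum the simple-span end rotations:
  span CE: point load 97.6 at a = 1.76: Pab(L + b)/(6LEI) = 362.8/EI
  span CE: UDL 29.5: wL³/(24EI) = 837.6/EI
  relative rotation θ_0 = (0 + 1200)/EI = 1200/EI
A unit hogging moment at C produces rotation L₁/(3EI) + L₂/(3EI) = 6.933/EI.
Compatibility: M_C·(L₁+L₂)/(3EI) = θ_0, giving M_C = 173.1 kN·m (hogging).
Span AC, ΣM about A with M_C applied at C: R_C^{AC}·12 = 0 + 173.1, so R_C^{AC} = 14.43 kN and R_A = 0 − 14.43 = -14.43 kN.

R_A = -14.43 kN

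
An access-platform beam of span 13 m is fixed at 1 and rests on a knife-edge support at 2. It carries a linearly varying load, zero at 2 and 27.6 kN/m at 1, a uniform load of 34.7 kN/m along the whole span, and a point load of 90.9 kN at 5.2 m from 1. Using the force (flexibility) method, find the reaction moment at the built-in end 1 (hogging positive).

Choose R_2 as the redundant. The primary structure is the cantilever fixed at 1.
Free-end deflection of the primary structure under the applied loading (downward +):
  triangular load, peak 27.6 at the fixed end: w₀L⁴/(30EI) = 26276/EI
  UDL 34.7: wL⁴/(8EI) = 123883/EI
  point load 90.9 at a = 5.2: Pa²(3L − a)/(6EI) = 13846/EI
  δ_0 = 164006/EI
Tip deflection under a unit load at 2: L³/(3EI) = 732.3/EI.
Compatibility at 2: δ_0 − R_2·δ_{22} = 0, so R_2 = 164006/732.3 = 223.9 kN.
Moment equilibrium about 1: M_1 = Σ(load moments about 1) − R_2·L = 4182 − 223.9×13 = 1271 kN·m.

M_1 = 1271 kN·m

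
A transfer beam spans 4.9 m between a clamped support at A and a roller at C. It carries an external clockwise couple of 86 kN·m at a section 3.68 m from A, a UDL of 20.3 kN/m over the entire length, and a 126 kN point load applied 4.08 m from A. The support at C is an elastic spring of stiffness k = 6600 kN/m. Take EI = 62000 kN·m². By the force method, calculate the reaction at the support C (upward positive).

R_C = 126.4 kN

Release the roller at C. Primary structure: cantilever fixed at A.
Primary-structure tip deflection at C by superposition:
  clockwise couple 86 at a = 3.68: M₀a(2L − a)/(2EI) = 968.4/EI
  UDL 20.3: wL⁴/(8EI) = 1463/EI
  point load 126 at a = 4.08: Pa²(3L − a)/(6EI) = 3712/EI
  δ_0 = 6144/EI
Flexibility coefficient — unit upward force at C: δ_{CC} = L³/(3EI) = 39.22/EI.
With EI = 62000 kN·m²: δ_0 = 0.099092 m and δ_{CC} = 0.000633 m/kN.
Compatibility — the spring shortens by R_C/k under the reaction it provides: δ_0 − R_C·δ_{CC} = R_C/k. With 1/k = 0.000152 m/kN, R_C = δ_0 / (δ_{CC} + 1/k) = 0.099092 / (0.000633 + 0.000152) = 126.4 kN.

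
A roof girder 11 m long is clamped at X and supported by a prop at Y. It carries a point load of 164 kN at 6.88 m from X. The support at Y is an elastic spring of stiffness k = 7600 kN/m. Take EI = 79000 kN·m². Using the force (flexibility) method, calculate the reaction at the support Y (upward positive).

R_Y = 74.43 kN

Choose R_Y as the redundant. The primary structure is the cantilever fixed at X.
Free-end deflection of the primary structure under the applied loading (downward +):
  point load 164 at a = 6.88: Pa²(3L − a)/(6EI) = 33794/EI
Tip deflection under a unit load at Y: L³/(3EI) = 443.7/EI.
With EI = 79000 kN·m²: δ_0 = 0.42778 m and δ_{YY} = 0.005616 m/kN.
Compatibility — the spring shortens by R_Y/k under the reaction it provides: δ_0 − R_Y·δ_{YY} = R_Y/k. With 1/k = 0.000132 m/kN, R_Y = δ_0 / (δ_{YY} + 1/k) = 0.42778 / (0.005616 + 0.000132) = 74.43 kN.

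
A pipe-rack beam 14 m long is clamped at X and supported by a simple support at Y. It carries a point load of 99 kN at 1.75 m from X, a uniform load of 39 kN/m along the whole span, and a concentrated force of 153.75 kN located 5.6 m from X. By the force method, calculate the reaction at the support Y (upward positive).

Take the reaction at Y as the redundant and release it; the primary structure is a cantilever fixed at X.
Downward deflection at the released point Y due to the loads:
  point load 99 at a = 1.75: Pa²(3L − a)/(6EI) = 2034/EI
  UDL 39: wL⁴/(8EI) = 187278/EI
  point load 153.75 at a = 5.6: Pa²(3L − a)/(6EI) = 29251/EI
  δ_0 = 218563/EI
Tip deflection under a unit load at Y: L³/(3EI) = 914.7/EI.
The prop prevents deflection at Y: R_Y = δ_0/δ_{YY} = 218563/914.7 = 239 kN.

R_Y = 239 kN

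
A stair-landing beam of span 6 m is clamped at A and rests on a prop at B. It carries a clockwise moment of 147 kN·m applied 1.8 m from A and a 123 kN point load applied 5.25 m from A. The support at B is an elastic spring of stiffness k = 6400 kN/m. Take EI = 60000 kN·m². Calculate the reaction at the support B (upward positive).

Choose R_B as the redundant. The primary structure is the cantilever fixed at A.
Deflection at B on the released cantilever, summing each load's contribution:
  clockwise couple 147 at a = 1.8: M₀a(2L − a)/(2EI) = 1349/EI
  point load 123 at a = 5.25: Pa²(3L − a)/(6EI) = 7204/EI
  δ_0 = 8554/EI
Tip deflection under a unit load at B: L³/(3EI) = 72/EI.
With EI = 60000 kN·m²: δ_0 = 0.14256 m and δ_{BB} = 0.0012 m/kN.
Compatibility — the spring shortens by R_B/k under the reaction it provides: δ_0 − R_B·δ_{BB} = R_B/k. With 1/k = 0.000156 m/kN, R_B = δ_0 / (δ_{BB} + 1/k) = 0.14256 / (0.0012 + 0.000156) = 105.1 kN.

R_B = 105.1 kN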